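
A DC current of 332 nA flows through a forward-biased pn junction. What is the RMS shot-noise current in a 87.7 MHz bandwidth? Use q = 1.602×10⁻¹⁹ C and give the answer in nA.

I_n = √(2qI·B)
2qI·B = 2 × 1.602×10⁻¹⁹ × 3.32×10⁻⁷ × 8.77×10⁷ = 9.33×10⁻¹⁸ A²
I_n = √(9.33×10⁻¹⁸) = 3.05×10⁻⁹ A = 3.05 nA

3.05 nA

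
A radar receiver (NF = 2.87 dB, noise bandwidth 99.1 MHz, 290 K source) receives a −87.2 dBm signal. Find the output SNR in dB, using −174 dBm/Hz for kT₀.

Noise floor: N = −174 + 10 log₁₀(B) + NF
10 log₁₀(9.91×10⁷) = 79.96 dB
N = −174 + 79.96 + 2.87 = −91.17 dBm
SNR = P_sig − N = −87.2 − (−91.17) = 3.97 dB → 4.0 dB

4.0 dB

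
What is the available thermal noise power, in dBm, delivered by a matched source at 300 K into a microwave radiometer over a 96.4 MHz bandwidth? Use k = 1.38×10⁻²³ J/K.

P_n = kTB = 1.38×10⁻²³ × 300 × 9.64×10⁷ = 3.99×10⁻¹³ W
In dBm: 10 log₁₀(3.99×10⁻¹³ / 10⁻³) = −94.0 dBm

−94.0 dBm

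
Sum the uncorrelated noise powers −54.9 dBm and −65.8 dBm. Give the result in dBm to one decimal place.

Convert to linear, add, convert back:
P₁ = 3.24×10⁻⁹ W, P₂ = 2.63×10⁻¹⁰ W
P_tot = 3.50×10⁻⁹ W → 10 log₁₀(P_tot / 10⁻³) = −54.6 dBm

−54.6 dBm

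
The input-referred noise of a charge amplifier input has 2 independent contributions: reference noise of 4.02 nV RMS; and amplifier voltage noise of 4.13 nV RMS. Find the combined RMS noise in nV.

Uncorrelated sources add in power (mean-square): V_tot = √(ΣV_i²)
V_tot = √[(4.02×10⁻⁹)² + (4.13×10⁻⁹)²] = 5.76×10⁻⁹ V = 5.76 nV

5.76 nV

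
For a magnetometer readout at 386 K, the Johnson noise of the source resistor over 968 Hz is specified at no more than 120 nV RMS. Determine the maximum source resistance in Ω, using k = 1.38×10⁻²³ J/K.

Johnson–Nyquist: V_n = √(4kTRB) ⇒ R = V_n² / (4kTB)
4kTB = 4 × 1.38×10⁻²³ × 386 × 9.68×10² = 2.06×10⁻¹⁷
R = (1.20×10⁻⁷)² / 2.06×10⁻¹⁷ = 6.98×10² Ω = 698 Ω

698 Ω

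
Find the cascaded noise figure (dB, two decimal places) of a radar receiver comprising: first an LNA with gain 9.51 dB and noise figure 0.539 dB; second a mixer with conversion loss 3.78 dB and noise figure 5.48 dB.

1.51 dB

Convert to linear (a loss of L dB is a gain of −L dB): F_i = 10^(NF_i/10), G_i = 10^(G_i,dB/10)
  Stage 1: F_1 = 10^(0.539/10) = 1.132, G_1 = 10^(9.51/10) = 8.933
  Stage 2: F_2 = 10^(5.48/10) = 3.532, G_2 = 10^(−3.78/10) = 0.4188
Friis cascade:
  F = 1.132 + (3.532 − 1)/8.933 = 1.416
NF = 10 log₁₀(1.416) = 1.51 dB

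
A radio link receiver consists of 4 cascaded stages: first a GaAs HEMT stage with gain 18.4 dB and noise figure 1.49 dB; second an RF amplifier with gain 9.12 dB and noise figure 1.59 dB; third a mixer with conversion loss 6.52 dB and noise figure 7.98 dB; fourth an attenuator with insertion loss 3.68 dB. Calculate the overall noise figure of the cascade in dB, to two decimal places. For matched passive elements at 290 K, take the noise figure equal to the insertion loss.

Convert to linear (a loss of L dB is a gain of −L dB): F_i = 10^(NF_i/10), G_i = 10^(G_i,dB/10)
  Stage 1: F_1 = 10^(1.49/10) = 1.409, G_1 = 10^(18.4/10) = 69.18
  Stage 2: F_2 = 10^(1.59/10) = 1.442, G_2 = 10^(9.12/10) = 8.166
  Stage 3: F_3 = 10^(7.98/10) = 6.281, G_3 = 10^(−6.52/10) = 0.2228
  Stage 4: F_4 = 10^(3.68/10) = 2.333, G_4 = 10^(−3.68/10) = 0.4285
Friis cascade:
  F = 1.409 + (1.442 − 1)/69.18 + (6.281 − 1)/564.9 + (2.333 − 1)/125.9 = 1.436
NF = 10 log₁₀(1.436) = 1.57 dB

1.57 dB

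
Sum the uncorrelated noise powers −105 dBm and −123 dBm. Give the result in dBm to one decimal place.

Convert to linear, add, convert back:
P₁ = 3.16×10⁻¹⁴ W, P₂ = 5.01×10⁻¹⁶ W
P_tot = 3.21×10⁻¹⁴ W → 10 log₁₀(P_tot / 10⁻³) = −104.9 dBm

−104.9 dBm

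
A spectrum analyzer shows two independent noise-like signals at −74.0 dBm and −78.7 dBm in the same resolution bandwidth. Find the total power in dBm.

Convert to linear, add, convert back:
P₁ = 3.98×10⁻¹¹ W, P₂ = 1.35×10⁻¹¹ W
P_tot = 5.33×10⁻¹¹ W → 10 log₁₀(P_tot / 10⁻³) = −72.7 dBm

−72.7 dBm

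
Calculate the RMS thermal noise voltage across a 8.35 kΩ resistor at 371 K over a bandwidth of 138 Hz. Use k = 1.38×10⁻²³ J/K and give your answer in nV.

154 nV

V_n = √(4kTRB)
4kTRB = 4 × 1.38×10⁻²³ × 371 × 8.35×10³ × 1.38×10² = 2.36×10⁻¹⁴ V²
V_n = √(2.36×10⁻¹⁴) = 1.54×10⁻⁷ V = 154 nV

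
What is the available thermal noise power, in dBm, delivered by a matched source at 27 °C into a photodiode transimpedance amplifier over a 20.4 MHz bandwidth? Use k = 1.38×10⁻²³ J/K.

T = 27 °C + 273.15 = 300.15 K
P_n = kTB = 1.38×10⁻²³ × 300.15 × 2.04×10⁷ = 8.45×10⁻¹⁴ W
In dBm: 10 log₁₀(8.45×10⁻¹⁴ / 10⁻³) = −100.7 dBm

−100.7 dBm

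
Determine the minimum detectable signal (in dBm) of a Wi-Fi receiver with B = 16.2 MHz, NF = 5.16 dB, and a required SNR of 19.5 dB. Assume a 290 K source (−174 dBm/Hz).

Sensitivity = −174 + 10 log₁₀(B) + NF + SNR_min
= −174 + 72.1 + 5.16 + 19.5
= −77.24 dBm → −77.2 dBm

−77.2 dBm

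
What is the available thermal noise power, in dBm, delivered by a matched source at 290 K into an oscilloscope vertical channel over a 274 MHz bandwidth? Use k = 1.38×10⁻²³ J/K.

−89.6 dBm

P_n = kTB = 1.38×10⁻²³ × 290 × 2.74×10⁸ = 1.10×10⁻¹² W
In dBm: 10 log₁₀(1.10×10⁻¹² / 10⁻³) = −89.6 dBm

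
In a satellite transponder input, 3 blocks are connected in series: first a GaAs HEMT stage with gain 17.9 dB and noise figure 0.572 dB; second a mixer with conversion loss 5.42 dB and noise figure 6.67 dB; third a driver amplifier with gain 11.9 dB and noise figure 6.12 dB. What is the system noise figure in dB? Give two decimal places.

1.38 dB

Convert to linear (a loss of L dB is a gain of −L dB): F_i = 10^(NF_i/10), G_i = 10^(G_i,dB/10)
  Stage 1: F_1 = 10^(0.572/10) = 1.141, G_1 = 10^(17.9/10) = 61.66
  Stage 2: F_2 = 10^(6.67/10) = 4.645, G_2 = 10^(−5.42/10) = 0.2871
  Stage 3: F_3 = 10^(6.12/10) = 4.093, G_3 = 10^(11.9/10) = 15.49
Friis cascade:
  F = 1.141 + (4.645 − 1)/61.66 + (4.093 − 1)/17.70 = 1.375
NF = 10 log₁₀(1.375) = 1.38 dB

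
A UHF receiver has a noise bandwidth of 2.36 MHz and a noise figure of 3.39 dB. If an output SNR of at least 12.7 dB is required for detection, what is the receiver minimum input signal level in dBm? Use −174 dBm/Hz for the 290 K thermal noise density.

−94.2 dBm

Sensitivity = −174 + 10 log₁₀(B) + NF + SNR_min
= −174 + 63.73 + 3.39 + 12.7
= −94.18 dBm → −94.2 dBm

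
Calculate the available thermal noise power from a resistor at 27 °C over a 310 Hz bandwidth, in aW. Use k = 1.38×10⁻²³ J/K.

1.28 aW

T = 27 °C + 273.15 = 300.15 K
P_n = kTB = 1.38×10⁻²³ × 300.15 × 3.10×10² = 1.28×10⁻¹⁸ W = 1.28 aW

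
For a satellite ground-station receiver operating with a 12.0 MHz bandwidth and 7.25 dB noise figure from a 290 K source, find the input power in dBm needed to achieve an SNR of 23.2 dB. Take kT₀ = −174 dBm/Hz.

Sensitivity = −174 + 10 log₁₀(B) + NF + SNR_min
= −174 + 70.79 + 7.25 + 23.2
= −72.76 dBm → −72.8 dBm

−72.8 dBm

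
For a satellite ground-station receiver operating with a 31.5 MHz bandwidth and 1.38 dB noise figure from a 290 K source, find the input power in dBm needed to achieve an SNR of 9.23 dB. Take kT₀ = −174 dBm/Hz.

Sensitivity = −174 + 10 log₁₀(B) + NF + SNR_min
= −174 + 74.98 + 1.38 + 9.23
= −88.41 dBm → −88.4 dBm

−88.4 dBm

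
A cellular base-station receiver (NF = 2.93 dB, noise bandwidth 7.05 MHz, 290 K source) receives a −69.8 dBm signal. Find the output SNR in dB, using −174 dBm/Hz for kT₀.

32.8 dB

Noise floor: N = −174 + 10 log₁₀(B) + NF
10 log₁₀(7.05×10⁶) = 68.48 dB
N = −174 + 68.48 + 2.93 = −102.59 dBm
SNR = P_sig − N = −69.8 − (−102.59) = 32.79 dB → 32.8 dB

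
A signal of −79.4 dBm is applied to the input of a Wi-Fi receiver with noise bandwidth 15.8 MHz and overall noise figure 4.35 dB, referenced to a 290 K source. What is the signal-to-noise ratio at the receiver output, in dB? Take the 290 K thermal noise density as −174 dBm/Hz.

Noise floor: N = −174 + 10 log₁₀(B) + NF
10 log₁₀(1.58×10⁷) = 71.99 dB
N = −174 + 71.99 + 4.35 = −97.66 dBm
SNR = P_sig − N = −79.4 − (−97.66) = 18.26 dB → 18.3 dB

18.3 dB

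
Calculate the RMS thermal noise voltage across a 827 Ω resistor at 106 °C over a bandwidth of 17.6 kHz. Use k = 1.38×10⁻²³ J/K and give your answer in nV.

552 nV

T = 106 °C + 273.15 = 379.15 K
V_n = √(4kTRB)
4kTRB = 4 × 1.38×10⁻²³ × 379.15 × 8.27×10² × 1.76×10⁴ = 3.05×10⁻¹³ V²
V_n = √(3.05×10⁻¹³) = 5.52×10⁻⁷ V = 552 nV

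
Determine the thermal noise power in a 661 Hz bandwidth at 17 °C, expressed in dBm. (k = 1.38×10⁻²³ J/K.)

−145.8 dBm

T = 17 °C + 273.15 = 290.15 K
P_n = kTB = 1.38×10⁻²³ × 290.15 × 6.61×10² = 2.65×10⁻¹⁸ W
In dBm: 10 log₁₀(2.65×10⁻¹⁸ / 10⁻³) = −145.8 dBm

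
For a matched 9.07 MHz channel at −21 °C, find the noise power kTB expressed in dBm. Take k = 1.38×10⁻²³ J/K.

T = −21 °C + 273.15 = 252.15 K
P_n = kTB = 1.38×10⁻²³ × 252.15 × 9.07×10⁶ = 3.16×10⁻¹⁴ W
In dBm: 10 log₁₀(3.16×10⁻¹⁴ / 10⁻³) = −105.0 dBm

−105.0 dBm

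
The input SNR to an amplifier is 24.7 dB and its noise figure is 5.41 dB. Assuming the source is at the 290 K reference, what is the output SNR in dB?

19.29 dB

By definition F = SNR_in/SNR_out, so in dB: SNR_out = SNR_in − NF
SNR_out = 24.7 − 5.41 = 19.29 dB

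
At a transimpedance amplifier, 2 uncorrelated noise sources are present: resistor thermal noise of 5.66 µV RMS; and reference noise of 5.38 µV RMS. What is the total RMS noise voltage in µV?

7.81 µV

Uncorrelated sources add in power (mean-square): V_tot = √(ΣV_i²)
V_tot = √[(5.66×10⁻⁶)² + (5.38×10⁻⁶)²] = 7.81×10⁻⁶ V = 7.81 µV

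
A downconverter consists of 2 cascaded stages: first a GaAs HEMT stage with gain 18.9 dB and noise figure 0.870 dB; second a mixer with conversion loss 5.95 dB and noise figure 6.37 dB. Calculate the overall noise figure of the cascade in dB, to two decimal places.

Convert to linear (a loss of L dB is a gain of −L dB): F_i = 10^(NF_i/10), G_i = 10^(G_i,dB/10)
  Stage 1: F_1 = 10^(0.870/10) = 1.222, G_1 = 10^(18.9/10) = 77.62
  Stage 2: F_2 = 10^(6.37/10) = 4.335, G_2 = 10^(−5.95/10) = 0.2541
Friis cascade:
  F = 1.222 + (4.335 − 1)/77.62 = 1.265
NF = 10 log₁₀(1.265) = 1.02 dB

1.02 dB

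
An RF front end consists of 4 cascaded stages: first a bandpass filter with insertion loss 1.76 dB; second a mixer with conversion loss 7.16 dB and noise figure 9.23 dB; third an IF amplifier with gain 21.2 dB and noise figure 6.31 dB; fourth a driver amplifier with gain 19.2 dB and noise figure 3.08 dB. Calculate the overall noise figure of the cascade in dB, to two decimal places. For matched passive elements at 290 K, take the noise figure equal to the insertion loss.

Convert to linear (a loss of L dB is a gain of −L dB): F_i = 10^(NF_i/10), G_i = 10^(G_i,dB/10)
  Stage 1: F_1 = 10^(1.76/10) = 1.500, G_1 = 10^(−1.76/10) = 0.6668
  Stage 2: F_2 = 10^(9.23/10) = 8.375, G_2 = 10^(−7.16/10) = 0.1923
  Stage 3: F_3 = 10^(6.31/10) = 4.276, G_3 = 10^(21.2/10) = 131.8
  Stage 4: F_4 = 10^(3.08/10) = 2.032, G_4 = 10^(19.2/10) = 83.18
Friis cascade:
  F = 1.500 + (8.375 − 1)/0.6668 + (4.276 − 1)/0.1282 + (2.032 − 1)/16.90 = 38.17
NF = 10 log₁₀(38.17) = 15.82 dB

15.82 dB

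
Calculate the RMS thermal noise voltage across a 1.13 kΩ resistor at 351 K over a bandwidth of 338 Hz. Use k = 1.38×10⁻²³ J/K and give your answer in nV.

V_n = √(4kTRB)
4kTRB = 4 × 1.38×10⁻²³ × 351 × 1.13×10³ × 3.38×10² = 7.40×10⁻¹⁵ V²
V_n = √(7.40×10⁻¹⁵) = 8.60×10⁻⁸ V = 86.0 nV

86.0 nV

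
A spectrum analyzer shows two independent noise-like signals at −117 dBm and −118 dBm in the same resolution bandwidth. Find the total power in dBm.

−114.5 dBm

Convert to linear, add, convert back:
P₁ = 2.00×10⁻¹⁵ W, P₂ = 1.58×10⁻¹⁵ W
P_tot = 3.58×10⁻¹⁵ W → 10 log₁₀(P_tot / 10⁻³) = −114.5 dBm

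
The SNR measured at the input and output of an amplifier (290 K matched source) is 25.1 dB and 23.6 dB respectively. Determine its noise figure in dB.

1.5 dB

NF (dB) = SNR_in(dB) − SNR_out(dB) when the source is at T₀
NF = 25.1 − 23.6 = 1.5 dB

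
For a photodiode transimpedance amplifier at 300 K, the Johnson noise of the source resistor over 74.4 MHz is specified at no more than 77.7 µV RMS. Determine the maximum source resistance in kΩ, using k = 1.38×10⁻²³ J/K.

Johnson–Nyquist: V_n = √(4kTRB) ⇒ R = V_n² / (4kTB)
4kTB = 4 × 1.38×10⁻²³ × 300 × 7.44×10⁷ = 1.23×10⁻¹²
R = (7.77×10⁻⁵)² / 1.23×10⁻¹² = 4.90×10³ Ω = 4.90 kΩ

4.90 kΩ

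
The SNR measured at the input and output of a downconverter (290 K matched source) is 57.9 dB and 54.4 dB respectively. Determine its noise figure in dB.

NF (dB) = SNR_in(dB) − SNR_out(dB) when the source is at T₀
NF = 57.9 − 54.4 = 3.5 dB

3.5 dB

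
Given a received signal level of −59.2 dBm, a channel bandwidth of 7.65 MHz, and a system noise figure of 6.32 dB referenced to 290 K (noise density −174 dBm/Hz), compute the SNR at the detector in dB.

Noise floor: N = −174 + 10 log₁₀(B) + NF
10 log₁₀(7.65×10⁶) = 68.84 dB
N = −174 + 68.84 + 6.32 = −98.84 dBm
SNR = P_sig − N = −59.2 − (−98.84) = 39.64 dB → 39.6 dB

39.6 dB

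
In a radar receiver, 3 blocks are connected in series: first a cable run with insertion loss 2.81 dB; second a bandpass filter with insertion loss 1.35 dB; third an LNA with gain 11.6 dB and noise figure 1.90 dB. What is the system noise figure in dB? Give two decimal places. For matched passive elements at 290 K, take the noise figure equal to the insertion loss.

Convert to linear (a loss of L dB is a gain of −L dB): F_i = 10^(NF_i/10), G_i = 10^(G_i,dB/10)
  Stage 1: F_1 = 10^(2.81/10) = 1.910, G_1 = 10^(−2.81/10) = 0.5236
  Stage 2: F_2 = 10^(1.35/10) = 1.365, G_2 = 10^(−1.35/10) = 0.7328
  Stage 3: F_3 = 10^(1.90/10) = 1.549, G_3 = 10^(11.6/10) = 14.45
Friis cascade:
  F = 1.910 + (1.365 − 1)/0.5236 + (1.549 − 1)/0.3837 = 4.036
NF = 10 log₁₀(4.036) = 6.06 dB

6.06 dB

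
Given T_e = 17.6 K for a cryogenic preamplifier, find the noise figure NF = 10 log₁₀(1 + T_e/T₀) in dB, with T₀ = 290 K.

F = 1 + T_e/T₀ = 1 + 17.6/290 = 1.06069
NF = 10 log₁₀(1.06069) = 0.256 dB

0.256 dB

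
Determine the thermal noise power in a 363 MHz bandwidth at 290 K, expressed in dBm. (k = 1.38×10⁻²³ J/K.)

−88.4 dBm

P_n = kTB = 1.38×10⁻²³ × 290 × 3.63×10⁸ = 1.45×10⁻¹² W
In dBm: 10 log₁₀(1.45×10⁻¹² / 10⁻³) = −88.4 dBm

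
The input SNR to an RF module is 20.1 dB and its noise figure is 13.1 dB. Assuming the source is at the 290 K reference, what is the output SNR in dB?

By definition F = SNR_in/SNR_out, so in dB: SNR_out = SNR_in − NF
SNR_out = 20.1 − 13.1 = 7.0 dB

7.0 dB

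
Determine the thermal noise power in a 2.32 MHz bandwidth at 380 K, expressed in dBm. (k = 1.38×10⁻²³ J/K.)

−109.1 dBm

P_n = kTB = 1.38×10⁻²³ × 380 × 2.32×10⁶ = 1.22×10⁻¹⁴ W
In dBm: 10 log₁₀(1.22×10⁻¹⁴ / 10⁻³) = −109.1 dBm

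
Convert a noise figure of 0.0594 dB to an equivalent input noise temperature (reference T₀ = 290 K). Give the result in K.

3.99 K

F = 10^(0.0594/10) = 1.01377
T_e = (F − 1)·T₀ = (1.01377 − 1) × 290 = 3.99 K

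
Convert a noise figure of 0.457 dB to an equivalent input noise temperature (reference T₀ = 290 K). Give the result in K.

32.2 K

F = 10^(0.457/10) = 1.11096
T_e = (F − 1)·T₀ = (1.11096 − 1) × 290 = 32.2 K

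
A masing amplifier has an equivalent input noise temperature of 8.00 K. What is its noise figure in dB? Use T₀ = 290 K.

0.118 dB

F = 1 + T_e/T₀ = 1 + 8.00/290 = 1.02759
NF = 10 log₁₀(1.02759) = 0.118 dB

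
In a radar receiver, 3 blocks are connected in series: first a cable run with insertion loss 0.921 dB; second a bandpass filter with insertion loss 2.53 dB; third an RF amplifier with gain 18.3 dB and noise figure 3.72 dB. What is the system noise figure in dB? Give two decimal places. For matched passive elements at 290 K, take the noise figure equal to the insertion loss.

Convert to linear (a loss of L dB is a gain of −L dB): F_i = 10^(NF_i/10), G_i = 10^(G_i,dB/10)
  Stage 1: F_1 = 10^(0.921/10) = 1.236, G_1 = 10^(−0.921/10) = 0.8089
  Stage 2: F_2 = 10^(2.53/10) = 1.791, G_2 = 10^(−2.53/10) = 0.5585
  Stage 3: F_3 = 10^(3.72/10) = 2.355, G_3 = 10^(18.3/10) = 67.61
Friis cascade:
  F = 1.236 + (1.791 − 1)/0.8089 + (2.355 − 1)/0.4518 = 5.213
NF = 10 log₁₀(5.213) = 7.17 dB

7.17 dB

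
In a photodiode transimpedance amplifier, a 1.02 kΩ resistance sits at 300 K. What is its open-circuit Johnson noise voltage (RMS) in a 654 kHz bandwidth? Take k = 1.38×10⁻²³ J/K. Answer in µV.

3.32 µV

V_n = √(4kTRB)
4kTRB = 4 × 1.38×10⁻²³ × 300 × 1.02×10³ × 6.54×10⁵ = 1.10×10⁻¹¹ V²
V_n = √(1.10×10⁻¹¹) = 3.32×10⁻⁶ V = 3.32 µV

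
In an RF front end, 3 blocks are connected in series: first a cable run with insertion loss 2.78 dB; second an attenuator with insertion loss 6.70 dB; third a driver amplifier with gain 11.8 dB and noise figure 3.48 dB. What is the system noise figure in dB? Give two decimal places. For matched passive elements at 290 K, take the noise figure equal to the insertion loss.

12.96 dB

Convert to linear (a loss of L dB is a gain of −L dB): F_i = 10^(NF_i/10), G_i = 10^(G_i,dB/10)
  Stage 1: F_1 = 10^(2.78/10) = 1.897, G_1 = 10^(−2.78/10) = 0.5272
  Stage 2: F_2 = 10^(6.70/10) = 4.677, G_2 = 10^(−6.70/10) = 0.2138
  Stage 3: F_3 = 10^(3.48/10) = 2.228, G_3 = 10^(11.8/10) = 15.14
Friis cascade:
  F = 1.897 + (4.677 − 1)/0.5272 + (2.228 − 1)/0.1127 = 19.77
NF = 10 log₁₀(19.77) = 12.96 dB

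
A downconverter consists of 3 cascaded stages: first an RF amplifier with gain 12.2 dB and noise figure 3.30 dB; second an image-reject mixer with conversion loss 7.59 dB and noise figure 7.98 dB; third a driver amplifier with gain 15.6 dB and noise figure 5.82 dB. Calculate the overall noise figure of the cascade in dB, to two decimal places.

5.35 dB

Convert to linear (a loss of L dB is a gain of −L dB): F_i = 10^(NF_i/10), G_i = 10^(G_i,dB/10)
  Stage 1: F_1 = 10^(3.30/10) = 2.138, G_1 = 10^(12.2/10) = 16.60
  Stage 2: F_2 = 10^(7.98/10) = 6.281, G_2 = 10^(−7.59/10) = 0.1742
  Stage 3: F_3 = 10^(5.82/10) = 3.819, G_3 = 10^(15.6/10) = 36.31
Friis cascade:
  F = 2.138 + (6.281 − 1)/16.60 + (3.819 − 1)/2.891 = 3.432
NF = 10 log₁₀(3.432) = 5.35 dB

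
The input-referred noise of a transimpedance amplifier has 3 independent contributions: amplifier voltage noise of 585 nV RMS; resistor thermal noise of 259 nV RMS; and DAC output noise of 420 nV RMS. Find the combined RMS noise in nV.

Uncorrelated sources add in power (mean-square): V_tot = √(ΣV_i²)
V_tot = √[(5.85×10⁻⁷)² + (2.59×10⁻⁷)² + (4.20×10⁻⁷)²] = 7.65×10⁻⁷ V = 765 nV

765 nV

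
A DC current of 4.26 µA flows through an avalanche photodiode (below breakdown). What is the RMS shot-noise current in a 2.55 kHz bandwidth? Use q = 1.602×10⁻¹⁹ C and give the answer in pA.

59.0 pA

I_n = √(2qI·B)
2qI·B = 2 × 1.602×10⁻¹⁹ × 4.26×10⁻⁶ × 2.55×10³ = 3.48×10⁻²¹ A²
I_n = √(3.48×10⁻²¹) = 5.90×10⁻¹¹ A = 59.0 pA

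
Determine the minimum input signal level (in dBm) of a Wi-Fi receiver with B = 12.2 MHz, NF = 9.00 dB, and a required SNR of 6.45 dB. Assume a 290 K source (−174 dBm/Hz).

−87.7 dBm

Sensitivity = −174 + 10 log₁₀(B) + NF + SNR_min
= −174 + 70.86 + 9.00 + 6.45
= −87.69 dBm → −87.7 dBm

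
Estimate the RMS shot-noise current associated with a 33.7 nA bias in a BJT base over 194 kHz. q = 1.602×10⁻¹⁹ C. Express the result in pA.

I_n = √(2qI·B)
2qI·B = 2 × 1.602×10⁻¹⁹ × 3.37×10⁻⁸ × 1.94×10⁵ = 2.09×10⁻²¹ A²
I_n = √(2.09×10⁻²¹) = 4.58×10⁻¹¹ A = 45.8 pA

45.8 pA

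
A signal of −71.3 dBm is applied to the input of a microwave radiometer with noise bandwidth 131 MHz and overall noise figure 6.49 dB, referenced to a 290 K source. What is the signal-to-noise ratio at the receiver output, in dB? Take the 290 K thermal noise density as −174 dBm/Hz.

15.0 dB

Noise floor: N = −174 + 10 log₁₀(B) + NF
10 log₁₀(1.31×10⁸) = 81.17 dB
N = −174 + 81.17 + 6.49 = −86.34 dBm
SNR = P_sig − N = −71.3 − (−86.34) = 15.04 dB → 15.0 dB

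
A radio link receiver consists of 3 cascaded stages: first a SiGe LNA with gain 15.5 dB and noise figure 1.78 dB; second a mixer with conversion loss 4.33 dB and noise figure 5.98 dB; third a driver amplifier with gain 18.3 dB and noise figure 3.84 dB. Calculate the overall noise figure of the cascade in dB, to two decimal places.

2.30 dB

Convert to linear (a loss of L dB is a gain of −L dB): F_i = 10^(NF_i/10), G_i = 10^(G_i,dB/10)
  Stage 1: F_1 = 10^(1.78/10) = 1.507, G_1 = 10^(15.5/10) = 35.48
  Stage 2: F_2 = 10^(5.98/10) = 3.963, G_2 = 10^(−4.33/10) = 0.3690
  Stage 3: F_3 = 10^(3.84/10) = 2.421, G_3 = 10^(18.3/10) = 67.61
Friis cascade:
  F = 1.507 + (3.963 − 1)/35.48 + (2.421 − 1)/13.09 = 1.699
NF = 10 log₁₀(1.699) = 2.30 dB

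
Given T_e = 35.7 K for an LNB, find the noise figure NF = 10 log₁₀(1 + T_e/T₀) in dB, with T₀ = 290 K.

0.504 dB

F = 1 + T_e/T₀ = 1 + 35.7/290 = 1.1231
NF = 10 log₁₀(1.1231) = 0.504 dB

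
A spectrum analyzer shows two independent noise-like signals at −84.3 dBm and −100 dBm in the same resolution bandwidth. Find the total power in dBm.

Convert to linear, add, convert back:
P₁ = 3.72×10⁻¹² W, P₂ = 1.00×10⁻¹³ W
P_tot = 3.82×10⁻¹² W → 10 log₁₀(P_tot / 10⁻³) = −84.2 dBm

−84.2 dBm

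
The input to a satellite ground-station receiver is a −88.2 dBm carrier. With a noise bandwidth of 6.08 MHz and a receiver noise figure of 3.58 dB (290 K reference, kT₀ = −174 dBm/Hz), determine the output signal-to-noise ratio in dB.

14.4 dB

Noise floor: N = −174 + 10 log₁₀(B) + NF
10 log₁₀(6.08×10⁶) = 67.84 dB
N = −174 + 67.84 + 3.58 = −102.58 dBm
SNR = P_sig − N = −88.2 − (−102.58) = 14.38 dB → 14.4 dB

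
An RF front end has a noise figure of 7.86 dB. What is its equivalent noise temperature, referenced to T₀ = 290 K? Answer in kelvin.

F = 10^(7.86/10) = 6.10942
T_e = (F − 1)·T₀ = (6.10942 − 1) × 290 = 1482 K

1482 K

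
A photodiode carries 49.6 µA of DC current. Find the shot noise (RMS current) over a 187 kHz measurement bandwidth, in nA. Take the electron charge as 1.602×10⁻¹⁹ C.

I_n = √(2qI·B)
2qI·B = 2 × 1.602×10⁻¹⁹ × 4.96×10⁻⁵ × 1.87×10⁵ = 2.97×10⁻¹⁸ A²
I_n = √(2.97×10⁻¹⁸) = 1.72×10⁻⁹ A = 1.72 nA

1.72 nA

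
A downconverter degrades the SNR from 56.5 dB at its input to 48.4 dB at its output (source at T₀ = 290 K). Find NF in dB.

NF (dB) = SNR_in(dB) − SNR_out(dB) when the source is at T₀
NF = 56.5 − 48.4 = 8.1 dB

8.1 dB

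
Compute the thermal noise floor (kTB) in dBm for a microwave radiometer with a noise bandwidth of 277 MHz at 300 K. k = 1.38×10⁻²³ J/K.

P_n = kTB = 1.38×10⁻²³ × 300 × 2.77×10⁸ = 1.15×10⁻¹² W
In dBm: 10 log₁₀(1.15×10⁻¹² / 10⁻³) = −89.4 dBm

−89.4 dBm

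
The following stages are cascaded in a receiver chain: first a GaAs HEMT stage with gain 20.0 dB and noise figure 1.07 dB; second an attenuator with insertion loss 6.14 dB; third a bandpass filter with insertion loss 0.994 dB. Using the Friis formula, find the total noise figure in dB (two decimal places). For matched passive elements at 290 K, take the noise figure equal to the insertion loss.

1.21 dB

Convert to linear (a loss of L dB is a gain of −L dB): F_i = 10^(NF_i/10), G_i = 10^(G_i,dB/10)
  Stage 1: F_1 = 10^(1.07/10) = 1.279, G_1 = 10^(20.0/10) = 100.0
  Stage 2: F_2 = 10^(6.14/10) = 4.111, G_2 = 10^(−6.14/10) = 0.2432
  Stage 3: F_3 = 10^(0.994/10) = 1.257, G_3 = 10^(−0.994/10) = 0.7954
Friis cascade:
  F = 1.279 + (4.111 − 1)/100.0 + (1.257 − 1)/24.32 = 1.321
NF = 10 log₁₀(1.321) = 1.21 dB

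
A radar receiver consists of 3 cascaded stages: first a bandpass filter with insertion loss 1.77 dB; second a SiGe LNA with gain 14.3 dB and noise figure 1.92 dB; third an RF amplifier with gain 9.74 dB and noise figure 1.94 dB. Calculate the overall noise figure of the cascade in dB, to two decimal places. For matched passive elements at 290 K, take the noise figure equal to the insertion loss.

3.75 dB

Convert to linear (a loss of L dB is a gain of −L dB): F_i = 10^(NF_i/10), G_i = 10^(G_i,dB/10)
  Stage 1: F_1 = 10^(1.77/10) = 1.503, G_1 = 10^(−1.77/10) = 0.6653
  Stage 2: F_2 = 10^(1.92/10) = 1.556, G_2 = 10^(14.3/10) = 26.92
  Stage 3: F_3 = 10^(1.94/10) = 1.563, G_3 = 10^(9.74/10) = 9.419
Friis cascade:
  F = 1.503 + (1.556 − 1)/0.6653 + (1.563 − 1)/17.91 = 2.370
NF = 10 log₁₀(2.370) = 3.75 dB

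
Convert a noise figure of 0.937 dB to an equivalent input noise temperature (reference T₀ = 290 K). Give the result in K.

69.8 K

F = 10^(0.937/10) = 1.24079
T_e = (F − 1)·T₀ = (1.24079 − 1) × 290 = 69.8 K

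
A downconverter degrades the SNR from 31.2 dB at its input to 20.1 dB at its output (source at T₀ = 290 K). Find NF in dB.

11.1 dB

NF (dB) = SNR_in(dB) − SNR_out(dB) when the source is at T₀
NF = 31.2 − 20.1 = 11.1 dB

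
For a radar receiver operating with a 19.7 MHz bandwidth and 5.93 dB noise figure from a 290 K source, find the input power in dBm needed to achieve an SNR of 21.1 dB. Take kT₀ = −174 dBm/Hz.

−74.0 dBm

Sensitivity = −174 + 10 log₁₀(B) + NF + SNR_min
= −174 + 72.94 + 5.93 + 21.1
= −74.03 dBm → −74.0 dBm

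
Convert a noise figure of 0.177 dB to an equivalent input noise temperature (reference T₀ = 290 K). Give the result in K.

F = 10^(0.177/10) = 1.0416
T_e = (F − 1)·T₀ = (1.0416 − 1) × 290 = 12.1 K

12.1 K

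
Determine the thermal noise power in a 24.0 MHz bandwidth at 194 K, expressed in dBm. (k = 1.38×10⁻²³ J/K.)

−101.9 dBm

P_n = kTB = 1.38×10⁻²³ × 194 × 2.40×10⁷ = 6.43×10⁻¹⁴ W
In dBm: 10 log₁₀(6.43×10⁻¹⁴ / 10⁻³) = −101.9 dBm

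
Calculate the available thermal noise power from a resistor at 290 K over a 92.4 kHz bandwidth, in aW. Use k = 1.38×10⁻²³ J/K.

P_n = kTB = 1.38×10⁻²³ × 290 × 9.24×10⁴ = 3.70×10⁻¹⁶ W = 370 aW

370 aW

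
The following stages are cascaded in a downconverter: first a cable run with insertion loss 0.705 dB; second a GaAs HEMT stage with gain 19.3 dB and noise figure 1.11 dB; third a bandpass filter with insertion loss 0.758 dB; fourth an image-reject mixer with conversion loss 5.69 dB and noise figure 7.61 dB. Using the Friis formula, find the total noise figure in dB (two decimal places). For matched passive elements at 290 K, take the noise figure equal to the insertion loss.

Convert to linear (a loss of L dB is a gain of −L dB): F_i = 10^(NF_i/10), G_i = 10^(G_i,dB/10)
  Stage 1: F_1 = 10^(0.705/10) = 1.176, G_1 = 10^(−0.705/10) = 0.8502
  Stage 2: F_2 = 10^(1.11/10) = 1.291, G_2 = 10^(19.3/10) = 85.11
  Stage 3: F_3 = 10^(0.758/10) = 1.191, G_3 = 10^(−0.758/10) = 0.8398
  Stage 4: F_4 = 10^(7.61/10) = 5.768, G_4 = 10^(−5.69/10) = 0.2698
Friis cascade:
  F = 1.176 + (1.291 − 1)/0.8502 + (1.191 − 1)/72.36 + (5.768 − 1)/60.77 = 1.600
NF = 10 log₁₀(1.600) = 2.04 dB

2.04 dB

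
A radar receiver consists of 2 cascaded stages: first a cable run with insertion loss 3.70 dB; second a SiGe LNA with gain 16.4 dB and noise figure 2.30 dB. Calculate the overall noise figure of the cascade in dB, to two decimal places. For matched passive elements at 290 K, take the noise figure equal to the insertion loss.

Convert to linear (a loss of L dB is a gain of −L dB): F_i = 10^(NF_i/10), G_i = 10^(G_i,dB/10)
  Stage 1: F_1 = 10^(3.70/10) = 2.344, G_1 = 10^(−3.70/10) = 0.4266
  Stage 2: F_2 = 10^(2.30/10) = 1.698, G_2 = 10^(16.4/10) = 43.65
Friis cascade:
  F = 2.344 + (1.698 − 1)/0.4266 = 3.981
NF = 10 log₁₀(3.981) = 6.00 dB

6.00 dB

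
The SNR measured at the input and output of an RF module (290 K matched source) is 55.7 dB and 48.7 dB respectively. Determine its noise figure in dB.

NF (dB) = SNR_in(dB) − SNR_out(dB) when the source is at T₀
NF = 55.7 − 48.7 = 7.0 dB

7.0 dB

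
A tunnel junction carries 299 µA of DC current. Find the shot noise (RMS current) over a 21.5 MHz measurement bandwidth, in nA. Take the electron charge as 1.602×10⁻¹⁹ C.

I_n = √(2qI·B)
2qI·B = 2 × 1.602×10⁻¹⁹ × 2.99×10⁻⁴ × 2.15×10⁷ = 2.06×10⁻¹⁵ A²
I_n = √(2.06×10⁻¹⁵) = 4.54×10⁻⁸ A = 45.4 nA

45.4 nA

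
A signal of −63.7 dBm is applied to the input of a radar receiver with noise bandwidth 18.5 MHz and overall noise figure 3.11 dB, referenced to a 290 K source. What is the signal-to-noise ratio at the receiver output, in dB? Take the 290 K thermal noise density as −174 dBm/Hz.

Noise floor: N = −174 + 10 log₁₀(B) + NF
10 log₁₀(1.85×10⁷) = 72.67 dB
N = −174 + 72.67 + 3.11 = −98.22 dBm
SNR = P_sig − N = −63.7 − (−98.22) = 34.52 dB → 34.5 dB

34.5 dB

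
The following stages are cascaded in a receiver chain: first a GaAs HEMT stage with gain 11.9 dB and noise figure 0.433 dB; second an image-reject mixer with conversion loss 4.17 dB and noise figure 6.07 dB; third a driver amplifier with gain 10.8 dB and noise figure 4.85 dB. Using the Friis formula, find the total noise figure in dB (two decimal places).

2.17 dB

Convert to linear (a loss of L dB is a gain of −L dB): F_i = 10^(NF_i/10), G_i = 10^(G_i,dB/10)
  Stage 1: F_1 = 10^(0.433/10) = 1.105, G_1 = 10^(11.9/10) = 15.49
  Stage 2: F_2 = 10^(6.07/10) = 4.046, G_2 = 10^(−4.17/10) = 0.3828
  Stage 3: F_3 = 10^(4.85/10) = 3.055, G_3 = 10^(10.8/10) = 12.02
Friis cascade:
  F = 1.105 + (4.046 − 1)/15.49 + (3.055 − 1)/5.929 = 1.648
NF = 10 log₁₀(1.648) = 2.17 dB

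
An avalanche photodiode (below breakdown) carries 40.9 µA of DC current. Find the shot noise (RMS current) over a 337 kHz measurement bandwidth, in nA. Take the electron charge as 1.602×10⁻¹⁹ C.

I_n = √(2qI·B)
2qI·B = 2 × 1.602×10⁻¹⁹ × 4.09×10⁻⁵ × 3.37×10⁵ = 4.42×10⁻¹⁸ A²
I_n = √(4.42×10⁻¹⁸) = 2.10×10⁻⁹ A = 2.10 nA

2.10 nA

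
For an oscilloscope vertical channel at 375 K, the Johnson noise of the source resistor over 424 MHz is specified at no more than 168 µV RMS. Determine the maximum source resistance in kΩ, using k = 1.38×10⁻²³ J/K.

3.22 kΩ

Johnson–Nyquist: V_n = √(4kTRB) ⇒ R = V_n² / (4kTB)
4kTB = 4 × 1.38×10⁻²³ × 375 × 4.24×10⁸ = 8.78×10⁻¹²
R = (1.68×10⁻⁴)² / 8.78×10⁻¹² = 3.22×10³ Ω = 3.22 kΩ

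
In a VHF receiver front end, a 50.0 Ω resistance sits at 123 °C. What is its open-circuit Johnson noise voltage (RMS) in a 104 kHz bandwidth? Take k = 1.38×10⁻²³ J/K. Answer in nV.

T = 123 °C + 273.15 = 396.15 K
V_n = √(4kTRB)
4kTRB = 4 × 1.38×10⁻²³ × 396.15 × 5.00×10¹ × 1.04×10⁵ = 1.14×10⁻¹³ V²
V_n = √(1.14×10⁻¹³) = 3.37×10⁻⁷ V = 337 nV

337 nV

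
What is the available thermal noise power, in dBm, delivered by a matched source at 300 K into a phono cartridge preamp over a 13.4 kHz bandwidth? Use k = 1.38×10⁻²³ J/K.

−132.6 dBm

P_n = kTB = 1.38×10⁻²³ × 300 × 1.34×10⁴ = 5.55×10⁻¹⁷ W
In dBm: 10 log₁₀(5.55×10⁻¹⁷ / 10⁻³) = −132.6 dBm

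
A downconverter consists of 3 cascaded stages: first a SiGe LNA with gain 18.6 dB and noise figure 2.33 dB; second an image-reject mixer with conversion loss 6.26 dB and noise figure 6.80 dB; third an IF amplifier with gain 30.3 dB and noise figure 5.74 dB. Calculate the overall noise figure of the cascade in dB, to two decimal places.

Convert to linear (a loss of L dB is a gain of −L dB): F_i = 10^(NF_i/10), G_i = 10^(G_i,dB/10)
  Stage 1: F_1 = 10^(2.33/10) = 1.710, G_1 = 10^(18.6/10) = 72.44
  Stage 2: F_2 = 10^(6.80/10) = 4.786, G_2 = 10^(−6.26/10) = 0.2366
  Stage 3: F_3 = 10^(5.74/10) = 3.750, G_3 = 10^(30.3/10) = 1072
Friis cascade:
  F = 1.710 + (4.786 − 1)/72.44 + (3.750 − 1)/17.14 = 1.923
NF = 10 log₁₀(1.923) = 2.84 dB

2.84 dB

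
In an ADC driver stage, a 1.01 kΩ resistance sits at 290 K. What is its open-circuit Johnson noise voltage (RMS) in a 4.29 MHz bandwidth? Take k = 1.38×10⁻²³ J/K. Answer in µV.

8.33 µV

V_n = √(4kTRB)
4kTRB = 4 × 1.38×10⁻²³ × 290 × 1.01×10³ × 4.29×10⁶ = 6.94×10⁻¹¹ V²
V_n = √(6.94×10⁻¹¹) = 8.33×10⁻⁶ V = 8.33 µV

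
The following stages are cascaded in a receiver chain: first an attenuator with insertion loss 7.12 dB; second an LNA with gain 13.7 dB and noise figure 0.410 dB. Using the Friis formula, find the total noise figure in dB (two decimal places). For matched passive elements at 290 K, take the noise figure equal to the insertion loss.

Convert to linear (a loss of L dB is a gain of −L dB): F_i = 10^(NF_i/10), G_i = 10^(G_i,dB/10)
  Stage 1: F_1 = 10^(7.12/10) = 5.152, G_1 = 10^(−7.12/10) = 0.1941
  Stage 2: F_2 = 10^(0.410/10) = 1.099, G_2 = 10^(13.7/10) = 23.44
Friis cascade:
  F = 5.152 + (1.099 − 1)/0.1941 = 5.662
NF = 10 log₁₀(5.662) = 7.53 dB

7.53 dB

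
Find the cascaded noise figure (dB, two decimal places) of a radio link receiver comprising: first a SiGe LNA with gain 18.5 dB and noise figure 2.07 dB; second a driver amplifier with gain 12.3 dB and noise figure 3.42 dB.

2.12 dB

Convert to linear (a loss of L dB is a gain of −L dB): F_i = 10^(NF_i/10), G_i = 10^(G_i,dB/10)
  Stage 1: F_1 = 10^(2.07/10) = 1.611, G_1 = 10^(18.5/10) = 70.79
  Stage 2: F_2 = 10^(3.42/10) = 2.198, G_2 = 10^(12.3/10) = 16.98
Friis cascade:
  F = 1.611 + (2.198 − 1)/70.79 = 1.628
NF = 10 log₁₀(1.628) = 2.12 dB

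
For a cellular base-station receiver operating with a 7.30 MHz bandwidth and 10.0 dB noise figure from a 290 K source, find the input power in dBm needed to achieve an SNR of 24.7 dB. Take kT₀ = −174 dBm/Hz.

Sensitivity = −174 + 10 log₁₀(B) + NF + SNR_min
= −174 + 68.63 + 10.0 + 24.7
= −70.67 dBm → −70.7 dBm

−70.7 dBm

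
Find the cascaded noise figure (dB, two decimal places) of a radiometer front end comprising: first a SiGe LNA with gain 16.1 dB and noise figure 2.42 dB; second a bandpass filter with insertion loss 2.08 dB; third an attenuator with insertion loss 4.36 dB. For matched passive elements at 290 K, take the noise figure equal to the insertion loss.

Convert to linear (a loss of L dB is a gain of −L dB): F_i = 10^(NF_i/10), G_i = 10^(G_i,dB/10)
  Stage 1: F_1 = 10^(2.42/10) = 1.746, G_1 = 10^(16.1/10) = 40.74
  Stage 2: F_2 = 10^(2.08/10) = 1.614, G_2 = 10^(−2.08/10) = 0.6194
  Stage 3: F_3 = 10^(4.36/10) = 2.729, G_3 = 10^(−4.36/10) = 0.3664
Friis cascade:
  F = 1.746 + (1.614 − 1)/40.74 + (2.729 − 1)/25.23 = 1.829
NF = 10 log₁₀(1.829) = 2.62 dB

2.62 dB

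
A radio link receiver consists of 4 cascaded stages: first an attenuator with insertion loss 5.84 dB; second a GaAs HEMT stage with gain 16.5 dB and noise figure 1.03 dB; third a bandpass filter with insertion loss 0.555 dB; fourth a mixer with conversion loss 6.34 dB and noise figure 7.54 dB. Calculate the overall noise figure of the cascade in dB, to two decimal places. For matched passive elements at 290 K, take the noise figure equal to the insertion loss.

7.27 dB

Convert to linear (a loss of L dB is a gain of −L dB): F_i = 10^(NF_i/10), G_i = 10^(G_i,dB/10)
  Stage 1: F_1 = 10^(5.84/10) = 3.837, G_1 = 10^(−5.84/10) = 0.2606
  Stage 2: F_2 = 10^(1.03/10) = 1.268, G_2 = 10^(16.5/10) = 44.67
  Stage 3: F_3 = 10^(0.555/10) = 1.136, G_3 = 10^(−0.555/10) = 0.8800
  Stage 4: F_4 = 10^(7.54/10) = 5.675, G_4 = 10^(−6.34/10) = 0.2323
Friis cascade:
  F = 3.837 + (1.268 − 1)/0.2606 + (1.136 − 1)/11.64 + (5.675 − 1)/10.24 = 5.332
NF = 10 log₁₀(5.332) = 7.27 dB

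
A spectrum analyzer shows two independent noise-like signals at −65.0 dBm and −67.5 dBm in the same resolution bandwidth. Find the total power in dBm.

−63.1 dBm

Convert to linear, add, convert back:
P₁ = 3.16×10⁻¹⁰ W, P₂ = 1.78×10⁻¹⁰ W
P_tot = 4.94×10⁻¹⁰ W → 10 log₁₀(P_tot / 10⁻³) = −63.1 dBm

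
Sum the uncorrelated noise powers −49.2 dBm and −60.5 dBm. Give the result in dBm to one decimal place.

−48.9 dBm

Convert to linear, add, convert back:
P₁ = 1.20×10⁻⁸ W, P₂ = 8.91×10⁻¹⁰ W
P_tot = 1.29×10⁻⁸ W → 10 log₁₀(P_tot / 10⁻³) = −48.9 dBm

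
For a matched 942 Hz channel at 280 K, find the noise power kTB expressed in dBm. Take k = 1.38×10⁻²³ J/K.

P_n = kTB = 1.38×10⁻²³ × 280 × 9.42×10² = 3.64×10⁻¹⁸ W
In dBm: 10 log₁₀(3.64×10⁻¹⁸ / 10⁻³) = −144.4 dBm

−144.4 dBm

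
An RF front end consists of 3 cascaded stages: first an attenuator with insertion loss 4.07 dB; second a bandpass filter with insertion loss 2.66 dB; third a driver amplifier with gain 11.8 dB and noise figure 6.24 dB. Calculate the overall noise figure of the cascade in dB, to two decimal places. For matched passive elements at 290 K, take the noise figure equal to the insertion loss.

Convert to linear (a loss of L dB is a gain of −L dB): F_i = 10^(NF_i/10), G_i = 10^(G_i,dB/10)
  Stage 1: F_1 = 10^(4.07/10) = 2.553, G_1 = 10^(−4.07/10) = 0.3917
  Stage 2: F_2 = 10^(2.66/10) = 1.845, G_2 = 10^(−2.66/10) = 0.5420
  Stage 3: F_3 = 10^(6.24/10) = 4.207, G_3 = 10^(11.8/10) = 15.14
Friis cascade:
  F = 2.553 + (1.845 − 1)/0.3917 + (4.207 − 1)/0.2123 = 19.82
NF = 10 log₁₀(19.82) = 12.97 dB

12.97 dB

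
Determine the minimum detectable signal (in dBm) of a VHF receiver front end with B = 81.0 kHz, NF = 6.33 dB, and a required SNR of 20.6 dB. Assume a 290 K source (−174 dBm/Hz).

Sensitivity = −174 + 10 log₁₀(B) + NF + SNR_min
= −174 + 49.08 + 6.33 + 20.6
= −97.99 dBm → −98.0 dBm

−98.0 dBm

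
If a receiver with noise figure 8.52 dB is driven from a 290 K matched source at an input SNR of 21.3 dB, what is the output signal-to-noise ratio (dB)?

By definition F = SNR_in/SNR_out, so in dB: SNR_out = SNR_in − NF
SNR_out = 21.3 − 8.52 = 12.78 dB

12.78 dB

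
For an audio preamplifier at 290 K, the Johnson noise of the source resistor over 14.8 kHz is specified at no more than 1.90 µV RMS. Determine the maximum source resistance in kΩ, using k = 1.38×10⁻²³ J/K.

Johnson–Nyquist: V_n = √(4kTRB) ⇒ R = V_n² / (4kTB)
4kTB = 4 × 1.38×10⁻²³ × 290 × 1.48×10⁴ = 2.37×10⁻¹⁶
R = (1.90×10⁻⁶)² / 2.37×10⁻¹⁶ = 1.52×10⁴ Ω = 15.2 kΩ

15.2 kΩ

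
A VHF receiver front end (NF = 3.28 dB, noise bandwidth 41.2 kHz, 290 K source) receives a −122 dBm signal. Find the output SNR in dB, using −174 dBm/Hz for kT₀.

2.6 dB

Noise floor: N = −174 + 10 log₁₀(B) + NF
10 log₁₀(4.12×10⁴) = 46.15 dB
N = −174 + 46.15 + 3.28 = −124.57 dBm
SNR = P_sig − N = −122 − (−124.57) = 2.57 dB → 2.6 dB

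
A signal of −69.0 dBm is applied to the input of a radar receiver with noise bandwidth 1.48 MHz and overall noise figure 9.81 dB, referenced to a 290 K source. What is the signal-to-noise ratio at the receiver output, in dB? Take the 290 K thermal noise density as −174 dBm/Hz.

Noise floor: N = −174 + 10 log₁₀(B) + NF
10 log₁₀(1.48×10⁶) = 61.7 dB
N = −174 + 61.7 + 9.81 = −102.49 dBm
SNR = P_sig − N = −69.0 − (−102.49) = 33.49 dB → 33.5 dB

33.5 dB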